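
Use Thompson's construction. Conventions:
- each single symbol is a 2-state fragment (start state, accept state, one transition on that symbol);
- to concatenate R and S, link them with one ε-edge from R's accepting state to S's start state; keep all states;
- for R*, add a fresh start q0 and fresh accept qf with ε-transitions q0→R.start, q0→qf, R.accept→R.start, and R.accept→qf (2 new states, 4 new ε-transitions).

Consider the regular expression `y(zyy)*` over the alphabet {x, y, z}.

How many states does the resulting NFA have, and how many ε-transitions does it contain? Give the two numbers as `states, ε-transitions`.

Bottom-up over the parse tree:
Each of the 4 symbol leaves contributes 2 states and 0 ε-transitions.
  zyy — 6 states, 2 ε-transitions
  (zyy)* — 8 states, 6 ε-transitions
  y(zyy)* — 10 states, 7 ε-transitions

10, 7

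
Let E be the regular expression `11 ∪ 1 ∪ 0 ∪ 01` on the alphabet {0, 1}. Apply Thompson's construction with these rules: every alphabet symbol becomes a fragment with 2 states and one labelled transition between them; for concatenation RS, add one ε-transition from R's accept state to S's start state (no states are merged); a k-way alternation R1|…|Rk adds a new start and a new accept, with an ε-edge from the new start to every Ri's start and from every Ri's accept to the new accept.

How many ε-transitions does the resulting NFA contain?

10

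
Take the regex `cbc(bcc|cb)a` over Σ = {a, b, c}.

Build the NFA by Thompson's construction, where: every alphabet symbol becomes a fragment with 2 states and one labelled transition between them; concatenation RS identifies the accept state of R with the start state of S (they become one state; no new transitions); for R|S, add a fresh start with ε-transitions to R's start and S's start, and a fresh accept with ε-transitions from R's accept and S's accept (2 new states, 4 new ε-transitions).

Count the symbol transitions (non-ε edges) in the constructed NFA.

9

Recursing over subexpressions:
Each of the 9 symbol leaves contributes exactly 1 symbol transition.
  bcc : 3 symbol transitions
  cb : 2 symbol transitions
  bcc|cb : 5 symbol transitions
  cbc(bcc|cb)a : 9 symbol transitions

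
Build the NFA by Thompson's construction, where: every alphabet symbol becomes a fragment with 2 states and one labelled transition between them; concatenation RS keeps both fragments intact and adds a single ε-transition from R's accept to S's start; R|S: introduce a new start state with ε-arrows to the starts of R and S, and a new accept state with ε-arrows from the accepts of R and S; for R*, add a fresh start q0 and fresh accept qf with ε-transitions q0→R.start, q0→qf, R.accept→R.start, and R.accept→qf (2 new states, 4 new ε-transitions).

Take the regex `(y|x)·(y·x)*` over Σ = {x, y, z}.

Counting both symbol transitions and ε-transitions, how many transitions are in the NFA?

14

Bottom-up over the parse tree:
Each of the 4 symbol leaves contributes 1 transition (1 symbol, 0 ε).
  y|x — 6 transitions (2 symbol, 4 ε)
  y·x — 3 transitions (2 symbol, 1 ε)
  (y·x)* — 7 transitions (2 symbol, 5 ε)
  (y|x)·(y·x)* — 14 transitions (4 symbol, 10 ε)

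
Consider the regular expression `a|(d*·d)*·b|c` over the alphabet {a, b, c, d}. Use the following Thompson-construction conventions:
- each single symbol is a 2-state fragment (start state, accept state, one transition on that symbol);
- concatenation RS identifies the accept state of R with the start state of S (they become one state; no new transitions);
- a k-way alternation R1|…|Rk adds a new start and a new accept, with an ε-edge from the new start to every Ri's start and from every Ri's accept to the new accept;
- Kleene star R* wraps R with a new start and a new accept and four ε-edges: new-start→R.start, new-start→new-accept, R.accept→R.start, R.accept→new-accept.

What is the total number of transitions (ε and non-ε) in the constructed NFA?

19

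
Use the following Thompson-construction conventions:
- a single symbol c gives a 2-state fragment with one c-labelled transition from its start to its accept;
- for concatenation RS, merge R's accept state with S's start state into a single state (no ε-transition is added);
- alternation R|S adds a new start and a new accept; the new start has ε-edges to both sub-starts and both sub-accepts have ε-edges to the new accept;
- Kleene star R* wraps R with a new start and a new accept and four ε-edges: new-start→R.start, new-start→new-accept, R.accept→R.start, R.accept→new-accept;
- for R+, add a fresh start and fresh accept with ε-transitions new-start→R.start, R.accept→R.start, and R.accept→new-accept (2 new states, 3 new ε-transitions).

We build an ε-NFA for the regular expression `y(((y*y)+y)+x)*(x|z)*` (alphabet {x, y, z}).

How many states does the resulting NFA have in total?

21

Building bottom-up:
Each of the 7 symbol leaves contributes a 2-state fragment.
  y* = 4 states
  y*y = 5 states
  (y*y)+ = 7 states
  (y*y)+y = 8 states
  ((y*y)+y)+ = 10 states
  ((y*y)+y)+x = 11 states
  (((y*y)+y)+x)* = 13 states
  x|z = 6 states
  (x|z)* = 8 states
  y(((y*y)+y)+x)*(x|z)* = 21 states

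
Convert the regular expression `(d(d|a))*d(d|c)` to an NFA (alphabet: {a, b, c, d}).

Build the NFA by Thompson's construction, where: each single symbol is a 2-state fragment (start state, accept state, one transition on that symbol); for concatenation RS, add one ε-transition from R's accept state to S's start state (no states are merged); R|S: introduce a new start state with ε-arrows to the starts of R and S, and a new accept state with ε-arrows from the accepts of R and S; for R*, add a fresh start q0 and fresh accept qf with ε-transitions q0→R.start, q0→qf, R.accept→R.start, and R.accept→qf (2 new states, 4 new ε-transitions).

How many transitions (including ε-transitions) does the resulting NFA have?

21

Building bottom-up:
Each of the 6 symbol leaves contributes 1 transition (1 symbol, 0 ε).
  d|a → 6 transitions (2 symbol, 4 ε)
  d(d|a) → 8 transitions (3 symbol, 5 ε)
  (d(d|a))* → 12 transitions (3 symbol, 9 ε)
  d|c → 6 transitions (2 symbol, 4 ε)
  (d(d|a))*d(d|c) → 21 transitions (6 symbol, 15 ε)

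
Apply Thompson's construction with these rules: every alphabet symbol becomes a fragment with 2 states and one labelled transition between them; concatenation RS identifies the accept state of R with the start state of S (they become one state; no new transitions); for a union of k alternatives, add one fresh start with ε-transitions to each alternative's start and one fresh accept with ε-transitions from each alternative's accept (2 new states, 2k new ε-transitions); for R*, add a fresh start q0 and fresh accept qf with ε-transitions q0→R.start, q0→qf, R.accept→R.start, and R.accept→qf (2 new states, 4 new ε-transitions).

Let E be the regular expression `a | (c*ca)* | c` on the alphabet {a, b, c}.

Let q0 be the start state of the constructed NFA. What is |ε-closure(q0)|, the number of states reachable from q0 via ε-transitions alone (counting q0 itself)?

Let C(F) = |ε-closure(F.start)| within fragment F, and note whether F accepts ε. Symbol fragments have C = 1 and do not accept ε. Then:
  c* — the star's fresh start ε-reaches both the body's start and the fresh accept: |closure| = 2 + 1 = 3
  c*ca — |closure| = 3 + (1−1) = 3 (closure spills across the concat boundary because the left factor accepts ε)
  (c*ca)* — the star's fresh start ε-reaches both the body's start and the fresh accept: |closure| = 2 + 3 = 5
  a | (c*ca)* | c — |closure| = 1 (new start) + (1 + 5 + 1) + 1 (new accept, since some branch ε-reaches its own accept) = 9

9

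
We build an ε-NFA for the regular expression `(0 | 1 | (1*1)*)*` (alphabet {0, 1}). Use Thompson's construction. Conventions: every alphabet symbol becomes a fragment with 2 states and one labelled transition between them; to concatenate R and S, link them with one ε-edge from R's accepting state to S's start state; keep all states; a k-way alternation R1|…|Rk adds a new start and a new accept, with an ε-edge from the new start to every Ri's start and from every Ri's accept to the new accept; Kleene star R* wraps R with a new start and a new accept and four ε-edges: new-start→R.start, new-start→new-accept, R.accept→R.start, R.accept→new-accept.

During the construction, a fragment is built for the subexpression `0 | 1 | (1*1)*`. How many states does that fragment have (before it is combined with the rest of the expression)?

Fragment for `0 | 1 | (1*1)*`:
Each of the 4 symbol leaves contributes a 2-state fragment.
  1* → 4 states
  1*1 → 6 states
  (1*1)* → 8 states
  0 | 1 | (1*1)* → 14 states

14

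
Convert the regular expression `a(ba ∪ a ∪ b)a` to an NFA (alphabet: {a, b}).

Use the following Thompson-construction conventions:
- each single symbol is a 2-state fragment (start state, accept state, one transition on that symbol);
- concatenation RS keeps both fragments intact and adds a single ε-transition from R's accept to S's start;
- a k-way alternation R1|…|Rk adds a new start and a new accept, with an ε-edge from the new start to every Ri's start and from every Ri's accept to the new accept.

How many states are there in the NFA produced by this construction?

14

Per subexpression:
Each of the 6 symbol leaves contributes a 2-state fragment.
  ba — 4 states
  ba ∪ a ∪ b — 10 states
  a(ba ∪ a ∪ b)a — 14 states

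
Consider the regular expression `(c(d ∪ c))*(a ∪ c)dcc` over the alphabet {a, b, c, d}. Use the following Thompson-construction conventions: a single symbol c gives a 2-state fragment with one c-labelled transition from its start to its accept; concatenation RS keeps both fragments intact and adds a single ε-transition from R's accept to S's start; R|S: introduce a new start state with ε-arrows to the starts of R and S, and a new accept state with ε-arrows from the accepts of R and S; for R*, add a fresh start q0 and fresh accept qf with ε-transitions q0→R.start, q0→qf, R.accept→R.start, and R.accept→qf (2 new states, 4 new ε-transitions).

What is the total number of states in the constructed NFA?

Building bottom-up:
Each of the 8 symbol leaves contributes a 2-state fragment.
  d ∪ c = 6 states
  c(d ∪ c) = 8 states
  (c(d ∪ c))* = 10 states
  a ∪ c = 6 states
  (c(d ∪ c))*(a ∪ c)dcc = 22 states

22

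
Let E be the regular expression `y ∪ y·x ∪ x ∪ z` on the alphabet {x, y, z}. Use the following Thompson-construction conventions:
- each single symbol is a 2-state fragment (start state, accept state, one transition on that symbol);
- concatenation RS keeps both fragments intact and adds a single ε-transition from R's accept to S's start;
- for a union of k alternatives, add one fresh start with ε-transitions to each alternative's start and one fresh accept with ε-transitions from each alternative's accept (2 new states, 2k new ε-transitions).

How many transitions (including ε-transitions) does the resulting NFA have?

14

Per subexpression:
Each of the 5 symbol leaves contributes 1 transition (1 symbol, 0 ε).
  y·x — 3 transitions (2 symbol, 1 ε)
  y ∪ y·x ∪ x ∪ z — 14 transitions (5 symbol, 9 ε)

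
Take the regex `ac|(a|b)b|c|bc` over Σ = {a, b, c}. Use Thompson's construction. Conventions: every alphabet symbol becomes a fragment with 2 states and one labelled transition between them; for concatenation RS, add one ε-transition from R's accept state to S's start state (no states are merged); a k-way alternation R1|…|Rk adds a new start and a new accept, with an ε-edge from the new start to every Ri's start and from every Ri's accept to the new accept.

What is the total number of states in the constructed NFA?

Bottom-up over the parse tree:
Each of the 8 symbol leaves contributes a 2-state fragment.
  ac : 4 states
  a|b : 6 states
  (a|b)b : 8 states
  bc : 4 states
  ac|(a|b)b|c|bc : 20 states

20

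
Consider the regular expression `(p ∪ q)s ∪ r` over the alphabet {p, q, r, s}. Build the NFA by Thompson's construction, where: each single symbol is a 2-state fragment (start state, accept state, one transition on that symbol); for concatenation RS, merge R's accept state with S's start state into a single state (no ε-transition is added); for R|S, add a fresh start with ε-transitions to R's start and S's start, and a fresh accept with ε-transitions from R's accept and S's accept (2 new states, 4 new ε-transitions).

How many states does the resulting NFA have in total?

11

Bottom-up over the parse tree:
Each of the 4 symbol leaves contributes a 2-state fragment.
  p ∪ q : 6 states
  (p ∪ q)s : 7 states
  (p ∪ q)s ∪ r : 11 states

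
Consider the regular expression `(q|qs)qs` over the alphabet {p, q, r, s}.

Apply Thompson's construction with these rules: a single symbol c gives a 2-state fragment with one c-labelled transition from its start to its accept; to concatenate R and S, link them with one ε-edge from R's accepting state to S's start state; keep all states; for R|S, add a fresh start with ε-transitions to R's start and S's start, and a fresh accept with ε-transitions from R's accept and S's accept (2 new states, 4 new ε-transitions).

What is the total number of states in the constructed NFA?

Bottom-up over the parse tree:
Each of the 5 symbol leaves contributes a 2-state fragment.
  qs → 4 states
  q|qs → 8 states
  (q|qs)qs → 12 states

12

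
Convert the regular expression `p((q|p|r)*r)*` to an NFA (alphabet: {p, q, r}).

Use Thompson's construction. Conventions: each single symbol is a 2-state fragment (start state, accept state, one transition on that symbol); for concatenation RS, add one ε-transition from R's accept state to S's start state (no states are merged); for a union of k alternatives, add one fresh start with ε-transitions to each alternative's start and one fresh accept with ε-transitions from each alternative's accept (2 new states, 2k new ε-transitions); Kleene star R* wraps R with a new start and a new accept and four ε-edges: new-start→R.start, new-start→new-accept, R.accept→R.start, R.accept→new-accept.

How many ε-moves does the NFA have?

16

Recursing over subexpressions:
Each of the 5 symbol leaves contributes 0 ε-transitions.
  q|p|r → 6 ε-transitions
  (q|p|r)* → 10 ε-transitions
  (q|p|r)*r → 11 ε-transitions
  ((q|p|r)*r)* → 15 ε-transitions
  p((q|p|r)*r)* → 16 ε-transitions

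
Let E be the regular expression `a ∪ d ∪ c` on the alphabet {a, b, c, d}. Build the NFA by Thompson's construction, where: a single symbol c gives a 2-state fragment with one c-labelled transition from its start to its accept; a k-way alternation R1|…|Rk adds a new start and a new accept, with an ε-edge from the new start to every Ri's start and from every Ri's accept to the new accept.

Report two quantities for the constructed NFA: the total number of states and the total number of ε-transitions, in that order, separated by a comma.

Building bottom-up:
Each of the 3 symbol leaves contributes 2 states and 0 ε-transitions.
  a ∪ d ∪ c = 8 states, 6 ε-transitions

8, 6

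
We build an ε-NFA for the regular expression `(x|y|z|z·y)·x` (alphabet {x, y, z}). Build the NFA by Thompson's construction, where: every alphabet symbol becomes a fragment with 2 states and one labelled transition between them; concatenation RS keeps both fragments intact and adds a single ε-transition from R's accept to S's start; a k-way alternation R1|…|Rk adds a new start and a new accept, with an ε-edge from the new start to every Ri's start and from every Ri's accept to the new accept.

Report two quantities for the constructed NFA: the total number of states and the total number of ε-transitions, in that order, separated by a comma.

14, 10

Recursing over subexpressions:
Each of the 6 symbol leaves contributes 2 states and 0 ε-transitions.
  z·y = 4 states, 1 ε-transition
  x|y|z|z·y = 12 states, 9 ε-transitions
  (x|y|z|z·y)·x = 14 states, 10 ε-transitions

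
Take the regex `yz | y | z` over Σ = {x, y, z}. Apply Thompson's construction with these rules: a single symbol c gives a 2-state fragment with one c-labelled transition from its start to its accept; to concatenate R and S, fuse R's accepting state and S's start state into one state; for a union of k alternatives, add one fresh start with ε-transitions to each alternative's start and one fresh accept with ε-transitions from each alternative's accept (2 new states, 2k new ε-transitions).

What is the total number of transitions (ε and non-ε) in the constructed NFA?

Recursing over subexpressions:
Each of the 4 symbol leaves contributes 1 transition (1 symbol, 0 ε).
  yz : 2 transitions (2 symbol, 0 ε)
  yz | y | z : 10 transitions (4 symbol, 6 ε)

10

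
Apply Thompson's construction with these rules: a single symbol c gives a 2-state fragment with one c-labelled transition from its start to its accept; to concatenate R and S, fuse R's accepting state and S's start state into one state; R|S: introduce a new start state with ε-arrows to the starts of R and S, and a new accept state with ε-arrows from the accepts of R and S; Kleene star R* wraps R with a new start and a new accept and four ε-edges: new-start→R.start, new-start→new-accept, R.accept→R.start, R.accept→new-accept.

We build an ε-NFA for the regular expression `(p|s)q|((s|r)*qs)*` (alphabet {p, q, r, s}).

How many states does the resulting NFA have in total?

21

By structural recursion:
Each of the 7 symbol leaves contributes a 2-state fragment.
  p|s — 6 states
  (p|s)q — 7 states
  s|r — 6 states
  (s|r)* — 8 states
  (s|r)*qs — 10 states
  ((s|r)*qs)* — 12 states
  (p|s)q|((s|r)*qs)* — 21 states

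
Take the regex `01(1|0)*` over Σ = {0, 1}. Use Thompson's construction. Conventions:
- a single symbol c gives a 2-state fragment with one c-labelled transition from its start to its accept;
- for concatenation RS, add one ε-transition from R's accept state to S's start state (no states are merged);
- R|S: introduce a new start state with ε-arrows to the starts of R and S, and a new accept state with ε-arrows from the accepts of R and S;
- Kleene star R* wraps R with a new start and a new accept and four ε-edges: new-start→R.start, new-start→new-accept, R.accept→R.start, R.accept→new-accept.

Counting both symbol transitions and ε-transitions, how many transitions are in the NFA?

14

By structural recursion:
Each of the 4 symbol leaves contributes 1 transition (1 symbol, 0 ε).
  1|0 : 6 transitions (2 symbol, 4 ε)
  (1|0)* : 10 transitions (2 symbol, 8 ε)
  01(1|0)* : 14 transitions (4 symbol, 10 ε)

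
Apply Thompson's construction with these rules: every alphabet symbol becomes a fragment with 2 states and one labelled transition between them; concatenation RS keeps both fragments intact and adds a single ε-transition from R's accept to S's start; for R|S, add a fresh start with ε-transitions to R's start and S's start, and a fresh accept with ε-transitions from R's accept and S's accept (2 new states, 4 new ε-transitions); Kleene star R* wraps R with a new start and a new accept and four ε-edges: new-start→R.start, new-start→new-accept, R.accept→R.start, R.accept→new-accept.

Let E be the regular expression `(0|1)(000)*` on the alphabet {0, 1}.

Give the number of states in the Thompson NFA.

14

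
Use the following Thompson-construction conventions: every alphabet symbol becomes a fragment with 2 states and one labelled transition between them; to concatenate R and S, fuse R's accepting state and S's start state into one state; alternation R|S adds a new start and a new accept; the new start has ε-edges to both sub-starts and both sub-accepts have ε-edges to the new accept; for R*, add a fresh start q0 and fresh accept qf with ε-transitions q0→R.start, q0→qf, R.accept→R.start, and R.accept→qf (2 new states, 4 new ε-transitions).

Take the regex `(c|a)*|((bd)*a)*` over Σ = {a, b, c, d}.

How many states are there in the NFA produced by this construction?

By structural recursion:
Each of the 5 symbol leaves contributes a 2-state fragment.
  c|a — 6 states
  (c|a)* — 8 states
  bd — 3 states
  (bd)* — 5 states
  (bd)*a — 6 states
  ((bd)*a)* — 8 states
  (c|a)*|((bd)*a)* — 18 states

18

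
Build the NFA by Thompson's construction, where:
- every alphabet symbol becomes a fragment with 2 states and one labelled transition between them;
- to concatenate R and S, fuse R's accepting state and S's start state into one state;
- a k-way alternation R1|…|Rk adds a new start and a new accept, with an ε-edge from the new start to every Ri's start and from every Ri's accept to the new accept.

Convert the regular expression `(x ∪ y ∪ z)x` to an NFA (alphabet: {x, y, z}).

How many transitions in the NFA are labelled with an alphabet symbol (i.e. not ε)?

4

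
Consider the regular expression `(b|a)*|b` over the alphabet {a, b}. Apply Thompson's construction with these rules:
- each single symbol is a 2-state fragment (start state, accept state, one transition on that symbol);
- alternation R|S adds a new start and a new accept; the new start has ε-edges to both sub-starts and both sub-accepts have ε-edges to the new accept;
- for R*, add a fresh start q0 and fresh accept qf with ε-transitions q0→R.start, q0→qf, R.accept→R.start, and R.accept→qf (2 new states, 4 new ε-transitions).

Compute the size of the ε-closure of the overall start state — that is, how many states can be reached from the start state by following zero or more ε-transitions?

Work bottom-up. For each fragment F, track |ε-closure(F.start)| and whether F's accept lies in that closure (i.e. whether F accepts ε). A single-symbol fragment has closure size 1 and does not accept ε.
  b|a — C = 1 + 1 + 1 = 3 (the new accept is not ε-reachable since no branch accepts ε)
  (b|a)* — C = 1 (new start) + 3 (body) + 1 (new accept) = 5
  (b|a)*|b — new start ε-reaches every alternative's start; at least one alternative accepts ε, so the union's new accept is reached too: C = 1 + 5 + 1 + 1 = 8

8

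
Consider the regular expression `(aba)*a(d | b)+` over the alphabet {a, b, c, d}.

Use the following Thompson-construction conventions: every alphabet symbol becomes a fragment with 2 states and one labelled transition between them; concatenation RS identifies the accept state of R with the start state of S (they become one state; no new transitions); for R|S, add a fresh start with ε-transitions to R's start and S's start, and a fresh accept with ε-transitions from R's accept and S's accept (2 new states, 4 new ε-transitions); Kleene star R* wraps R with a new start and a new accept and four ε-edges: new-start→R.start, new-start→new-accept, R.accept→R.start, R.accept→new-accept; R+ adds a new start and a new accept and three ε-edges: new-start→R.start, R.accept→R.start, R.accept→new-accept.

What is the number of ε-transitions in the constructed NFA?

Bottom-up over the parse tree:
Each of the 6 symbol leaves contributes 0 ε-transitions.
  aba : 0 ε-transitions
  (aba)* : 4 ε-transitions
  d | b : 4 ε-transitions
  (d | b)+ : 7 ε-transitions
  (aba)*a(d | b)+ : 11 ε-transitions

11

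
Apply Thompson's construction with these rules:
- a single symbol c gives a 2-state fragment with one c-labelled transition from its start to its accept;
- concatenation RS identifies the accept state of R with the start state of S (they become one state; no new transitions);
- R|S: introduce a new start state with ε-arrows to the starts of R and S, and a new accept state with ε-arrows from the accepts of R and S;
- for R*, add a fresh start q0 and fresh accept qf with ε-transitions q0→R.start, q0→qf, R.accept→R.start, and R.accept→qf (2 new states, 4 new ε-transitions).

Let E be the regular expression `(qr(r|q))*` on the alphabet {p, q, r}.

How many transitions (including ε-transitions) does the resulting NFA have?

12

Recursing over subexpressions:
Each of the 4 symbol leaves contributes 1 transition (1 symbol, 0 ε).
  r|q : 6 transitions (2 symbol, 4 ε)
  qr(r|q) : 8 transitions (4 symbol, 4 ε)
  (qr(r|q))* : 12 transitions (4 symbol, 8 ε)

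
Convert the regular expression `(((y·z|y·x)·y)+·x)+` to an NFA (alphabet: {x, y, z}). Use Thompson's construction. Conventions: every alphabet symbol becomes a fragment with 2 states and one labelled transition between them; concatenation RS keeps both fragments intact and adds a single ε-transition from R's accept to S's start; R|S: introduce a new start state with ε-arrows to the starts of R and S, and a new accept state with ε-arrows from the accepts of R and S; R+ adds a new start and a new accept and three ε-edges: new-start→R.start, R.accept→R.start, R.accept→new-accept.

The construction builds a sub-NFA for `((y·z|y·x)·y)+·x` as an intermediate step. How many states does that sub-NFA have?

16

Fragment for `((y·z|y·x)·y)+·x`:
Each of the 6 symbol leaves contributes a 2-state fragment.
  y·z → 4 states
  y·x → 4 states
  y·z|y·x → 10 states
  (y·z|y·x)·y → 12 states
  ((y·z|y·x)·y)+ → 14 states
  ((y·z|y·x)·y)+·x → 16 states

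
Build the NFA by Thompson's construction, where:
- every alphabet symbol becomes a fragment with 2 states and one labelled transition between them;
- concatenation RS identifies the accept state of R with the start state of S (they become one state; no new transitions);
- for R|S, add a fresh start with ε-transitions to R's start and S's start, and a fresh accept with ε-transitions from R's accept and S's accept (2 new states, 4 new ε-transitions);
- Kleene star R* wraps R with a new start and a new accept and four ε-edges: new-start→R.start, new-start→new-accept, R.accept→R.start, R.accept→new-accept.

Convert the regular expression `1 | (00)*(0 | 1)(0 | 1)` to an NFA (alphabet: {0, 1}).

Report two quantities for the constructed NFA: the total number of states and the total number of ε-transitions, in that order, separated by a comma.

Per subexpression:
Each of the 7 symbol leaves contributes 2 states and 0 ε-transitions.
  00 : 3 states, 0 ε-transitions
  (00)* : 5 states, 4 ε-transitions
  0 | 1 : 6 states, 4 ε-transitions
  0 | 1 : 6 states, 4 ε-transitions
  (00)*(0 | 1)(0 | 1) : 15 states, 12 ε-transitions
  1 | (00)*(0 | 1)(0 | 1) : 19 states, 16 ε-transitions

19, 16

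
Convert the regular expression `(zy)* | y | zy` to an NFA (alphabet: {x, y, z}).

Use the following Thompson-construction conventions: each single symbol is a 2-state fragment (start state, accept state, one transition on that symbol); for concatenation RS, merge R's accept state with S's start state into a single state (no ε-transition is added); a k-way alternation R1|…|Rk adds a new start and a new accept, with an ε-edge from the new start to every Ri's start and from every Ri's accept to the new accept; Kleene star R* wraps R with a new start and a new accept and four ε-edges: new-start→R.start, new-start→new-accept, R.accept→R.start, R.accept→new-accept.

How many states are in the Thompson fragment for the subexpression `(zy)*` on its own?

5

Fragment for `(zy)*`:
Each of the 2 symbol leaves contributes a 2-state fragment.
  zy → 3 states
  (zy)* → 5 states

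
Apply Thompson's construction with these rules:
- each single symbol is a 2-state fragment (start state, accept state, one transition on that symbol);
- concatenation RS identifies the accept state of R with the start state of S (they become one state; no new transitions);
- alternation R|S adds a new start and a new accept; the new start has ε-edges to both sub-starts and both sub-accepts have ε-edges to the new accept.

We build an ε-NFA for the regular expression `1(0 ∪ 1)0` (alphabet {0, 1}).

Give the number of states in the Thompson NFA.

8

Bottom-up over the parse tree:
Each of the 4 symbol leaves contributes a 2-state fragment.
  0 ∪ 1 : 6 states
  1(0 ∪ 1)0 : 8 states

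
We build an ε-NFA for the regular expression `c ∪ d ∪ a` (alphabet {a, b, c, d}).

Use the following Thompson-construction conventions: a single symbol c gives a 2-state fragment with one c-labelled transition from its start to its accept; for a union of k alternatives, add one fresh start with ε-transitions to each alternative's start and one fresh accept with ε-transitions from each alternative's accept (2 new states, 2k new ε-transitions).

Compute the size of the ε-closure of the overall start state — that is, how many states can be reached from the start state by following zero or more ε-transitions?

4

Let C(F) = |ε-closure(F.start)| within fragment F, and note whether F accepts ε. Symbol fragments have C = 1 and do not accept ε. Then:
  c ∪ d ∪ a — new start ε-reaches every alternative's start; none of them accept ε, so the new accept is not reached: |ε-closure| = 1 + 1 + 1 + 1 = 4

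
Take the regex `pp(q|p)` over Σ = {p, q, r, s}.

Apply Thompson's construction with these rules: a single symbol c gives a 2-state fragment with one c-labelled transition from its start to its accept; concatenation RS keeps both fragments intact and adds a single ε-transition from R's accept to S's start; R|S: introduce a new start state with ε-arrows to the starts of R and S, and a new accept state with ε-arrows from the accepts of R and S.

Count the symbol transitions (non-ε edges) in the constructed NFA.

4

By structural recursion:
Each of the 4 symbol leaves contributes exactly 1 symbol transition.
  q|p → 2 symbol transitions
  pp(q|p) → 4 symbol transitions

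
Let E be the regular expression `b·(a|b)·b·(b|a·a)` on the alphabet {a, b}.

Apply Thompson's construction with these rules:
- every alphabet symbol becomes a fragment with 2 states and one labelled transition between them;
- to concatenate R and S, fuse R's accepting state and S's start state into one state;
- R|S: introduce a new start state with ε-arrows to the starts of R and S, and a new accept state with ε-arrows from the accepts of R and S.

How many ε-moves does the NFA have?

8

Bottom-up over the parse tree:
Each of the 7 symbol leaves contributes 0 ε-transitions.
  a|b — 4 ε-transitions
  a·a — 0 ε-transitions
  b|a·a — 4 ε-transitions
  b·(a|b)·b·(b|a·a) — 8 ε-transitions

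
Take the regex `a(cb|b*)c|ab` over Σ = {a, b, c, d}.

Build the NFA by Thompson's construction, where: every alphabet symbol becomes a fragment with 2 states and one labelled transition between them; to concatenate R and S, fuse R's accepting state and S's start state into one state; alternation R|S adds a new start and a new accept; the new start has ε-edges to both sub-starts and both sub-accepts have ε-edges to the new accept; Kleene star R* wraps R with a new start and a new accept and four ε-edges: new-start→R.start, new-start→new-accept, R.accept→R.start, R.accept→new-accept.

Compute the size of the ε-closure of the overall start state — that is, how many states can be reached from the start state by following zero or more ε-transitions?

Let C(F) = |ε-closure(F.start)| within fragment F, and note whether F accepts ε. Symbol fragments have C = 1 and do not accept ε. Then:
  cb → |closure| equals the left operand's closure size = 1 (its accept is not ε-reachable, so the closure stops there)
  b* → new start has ε-edges to the inner start and to the new accept, so |closure| = 2 + 1 = 3
  cb|b* → |closure| = 1 (new start) + (1 + 3) + 1 (new accept, since some branch ε-reaches its own accept) = 6
  a(cb|b*)c → |closure| equals the left operand's closure size = 1 (its accept is not ε-reachable, so the closure stops there)
  ab → |closure| equals the left operand's closure size = 1 (its accept is not ε-reachable, so the closure stops there)
  a(cb|b*)c|ab → |closure| = 1 + 1 + 1 = 3 (the new accept is not ε-reachable since no branch accepts ε)

3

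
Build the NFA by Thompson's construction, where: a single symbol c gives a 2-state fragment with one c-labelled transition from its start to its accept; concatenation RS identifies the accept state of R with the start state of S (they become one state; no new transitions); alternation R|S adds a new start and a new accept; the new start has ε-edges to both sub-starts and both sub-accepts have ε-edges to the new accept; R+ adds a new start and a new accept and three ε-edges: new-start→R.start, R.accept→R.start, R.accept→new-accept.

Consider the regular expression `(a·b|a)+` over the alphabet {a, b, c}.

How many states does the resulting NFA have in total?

Per subexpression:
Each of the 3 symbol leaves contributes a 2-state fragment.
  a·b : 3 states
  a·b|a : 7 states
  (a·b|a)+ : 9 states

9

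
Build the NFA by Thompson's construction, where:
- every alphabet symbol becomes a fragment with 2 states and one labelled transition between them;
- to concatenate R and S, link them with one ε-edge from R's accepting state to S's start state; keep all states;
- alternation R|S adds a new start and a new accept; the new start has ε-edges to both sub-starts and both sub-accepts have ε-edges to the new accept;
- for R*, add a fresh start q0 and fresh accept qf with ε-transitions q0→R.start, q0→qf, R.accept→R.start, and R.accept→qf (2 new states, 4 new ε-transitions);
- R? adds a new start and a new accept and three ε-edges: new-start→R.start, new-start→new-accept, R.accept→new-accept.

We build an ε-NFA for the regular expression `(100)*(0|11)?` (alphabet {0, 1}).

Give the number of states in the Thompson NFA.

Per subexpression:
Each of the 6 symbol leaves contributes a 2-state fragment.
  100 — 6 states
  (100)* — 8 states
  11 — 4 states
  0|11 — 8 states
  (0|11)? — 10 states
  (100)*(0|11)? — 18 states

18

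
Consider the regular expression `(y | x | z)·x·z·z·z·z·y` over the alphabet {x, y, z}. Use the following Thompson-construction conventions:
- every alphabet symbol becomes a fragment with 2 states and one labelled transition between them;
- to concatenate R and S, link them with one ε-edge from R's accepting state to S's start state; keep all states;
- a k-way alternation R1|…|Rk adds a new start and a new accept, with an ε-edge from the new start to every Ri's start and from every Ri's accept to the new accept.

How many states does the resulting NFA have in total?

20

Per subexpression:
Each of the 9 symbol leaves contributes a 2-state fragment.
  y | x | z : 8 states
  (y | x | z)·x·z·z·z·z·y : 20 states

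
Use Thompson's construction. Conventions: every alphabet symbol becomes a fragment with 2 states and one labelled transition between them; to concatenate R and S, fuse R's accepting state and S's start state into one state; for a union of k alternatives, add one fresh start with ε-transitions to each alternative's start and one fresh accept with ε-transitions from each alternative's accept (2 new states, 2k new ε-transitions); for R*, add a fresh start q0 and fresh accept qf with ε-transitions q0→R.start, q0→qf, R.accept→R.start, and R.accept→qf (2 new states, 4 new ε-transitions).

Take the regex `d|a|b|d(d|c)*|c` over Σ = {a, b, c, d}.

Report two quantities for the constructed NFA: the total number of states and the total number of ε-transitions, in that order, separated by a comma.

19, 18

Building bottom-up:
Each of the 7 symbol leaves contributes 2 states and 0 ε-transitions.
  d|c : 6 states, 4 ε-transitions
  (d|c)* : 8 states, 8 ε-transitions
  d(d|c)* : 9 states, 8 ε-transitions
  d|a|b|d(d|c)*|c : 19 states, 18 ε-transitions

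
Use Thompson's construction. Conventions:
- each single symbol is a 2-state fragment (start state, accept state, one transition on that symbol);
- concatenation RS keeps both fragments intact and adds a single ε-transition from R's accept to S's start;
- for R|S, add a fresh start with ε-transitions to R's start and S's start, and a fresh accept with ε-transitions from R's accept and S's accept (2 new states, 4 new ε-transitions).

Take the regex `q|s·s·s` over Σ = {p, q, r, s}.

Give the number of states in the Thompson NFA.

10

Per subexpression:
Each of the 4 symbol leaves contributes a 2-state fragment.
  s·s·s : 6 states
  q|s·s·s : 10 states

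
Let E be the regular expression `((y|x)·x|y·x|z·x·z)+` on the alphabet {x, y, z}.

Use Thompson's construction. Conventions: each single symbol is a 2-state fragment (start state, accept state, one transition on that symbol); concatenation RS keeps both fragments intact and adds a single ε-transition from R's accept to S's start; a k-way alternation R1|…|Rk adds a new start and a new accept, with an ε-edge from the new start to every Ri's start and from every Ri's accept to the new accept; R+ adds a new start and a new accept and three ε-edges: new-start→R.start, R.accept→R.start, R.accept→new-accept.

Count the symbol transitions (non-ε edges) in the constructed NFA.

8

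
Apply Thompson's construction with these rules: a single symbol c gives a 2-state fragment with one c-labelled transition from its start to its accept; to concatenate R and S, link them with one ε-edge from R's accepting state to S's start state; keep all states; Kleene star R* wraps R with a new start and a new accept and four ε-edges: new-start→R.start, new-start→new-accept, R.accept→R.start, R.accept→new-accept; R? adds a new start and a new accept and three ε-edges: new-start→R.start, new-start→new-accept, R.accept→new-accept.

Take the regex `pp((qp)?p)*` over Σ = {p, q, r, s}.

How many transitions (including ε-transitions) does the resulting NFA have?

Building bottom-up:
Each of the 5 symbol leaves contributes 1 transition (1 symbol, 0 ε).
  qp — 3 transitions (2 symbol, 1 ε)
  (qp)? — 6 transitions (2 symbol, 4 ε)
  (qp)?p — 8 transitions (3 symbol, 5 ε)
  ((qp)?p)* — 12 transitions (3 symbol, 9 ε)
  pp((qp)?p)* — 16 transitions (5 symbol, 11 ε)

16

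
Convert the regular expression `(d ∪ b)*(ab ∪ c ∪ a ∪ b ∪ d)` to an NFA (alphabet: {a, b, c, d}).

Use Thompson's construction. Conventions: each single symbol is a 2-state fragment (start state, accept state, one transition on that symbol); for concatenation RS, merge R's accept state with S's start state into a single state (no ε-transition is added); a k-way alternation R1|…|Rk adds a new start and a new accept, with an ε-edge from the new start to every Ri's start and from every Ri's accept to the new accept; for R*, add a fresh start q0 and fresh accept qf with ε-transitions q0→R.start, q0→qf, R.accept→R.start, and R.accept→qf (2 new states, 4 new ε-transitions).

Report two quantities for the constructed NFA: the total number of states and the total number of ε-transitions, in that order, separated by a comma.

20, 18

Recursing over subexpressions:
Each of the 8 symbol leaves contributes 2 states and 0 ε-transitions.
  d ∪ b — 6 states, 4 ε-transitions
  (d ∪ b)* — 8 states, 8 ε-transitions
  ab — 3 states, 0 ε-transitions
  ab ∪ c ∪ a ∪ b ∪ d — 13 states, 10 ε-transitions
  (d ∪ b)*(ab ∪ c ∪ a ∪ b ∪ d) — 20 states, 18 ε-transitions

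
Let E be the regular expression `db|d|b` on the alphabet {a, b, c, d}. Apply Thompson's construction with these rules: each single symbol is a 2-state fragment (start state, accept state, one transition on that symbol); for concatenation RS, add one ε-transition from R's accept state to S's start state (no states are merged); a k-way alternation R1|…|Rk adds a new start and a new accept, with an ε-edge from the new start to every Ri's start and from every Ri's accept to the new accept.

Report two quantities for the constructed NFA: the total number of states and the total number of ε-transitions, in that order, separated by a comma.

10, 7

Per subexpression:
Each of the 4 symbol leaves contributes 2 states and 0 ε-transitions.
  db : 4 states, 1 ε-transition
  db|d|b : 10 states, 7 ε-transitions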